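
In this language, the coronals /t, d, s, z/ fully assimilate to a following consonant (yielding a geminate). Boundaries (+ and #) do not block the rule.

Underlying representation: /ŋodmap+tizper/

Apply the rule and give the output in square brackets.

/d/ before /m/ → [m] (total assimilation)
/z/ before /p/ → [p] (total assimilation)

[ŋommap+tipper]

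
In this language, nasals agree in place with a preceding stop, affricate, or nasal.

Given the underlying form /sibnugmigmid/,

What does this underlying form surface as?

[sibmugŋigŋid]

/n/ after /b/ (labial) → [m]
/m/ after /g/ (velar) → [ŋ]
/m/ after /g/ (velar) → [ŋ]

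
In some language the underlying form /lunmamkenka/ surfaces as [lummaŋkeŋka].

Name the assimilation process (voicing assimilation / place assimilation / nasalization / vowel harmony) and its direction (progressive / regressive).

/n/→[m] /m/→[ŋ] /n/→[ŋ].
Each target copies a feature from the following segment, so the direction is regressive.

place assimilation, regressive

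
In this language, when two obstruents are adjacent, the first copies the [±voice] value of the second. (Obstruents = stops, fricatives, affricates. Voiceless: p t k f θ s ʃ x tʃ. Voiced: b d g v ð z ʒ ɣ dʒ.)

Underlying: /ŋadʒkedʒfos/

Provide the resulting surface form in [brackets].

/dʒ/ before /k/ (voiceless) → [tʃ]
/dʒ/ before /f/ (voiceless) → [tʃ]

[ŋatʃketʃfos]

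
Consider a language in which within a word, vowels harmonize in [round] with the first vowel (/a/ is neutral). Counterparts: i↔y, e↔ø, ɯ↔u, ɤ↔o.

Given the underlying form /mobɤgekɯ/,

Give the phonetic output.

/ɤ/ harmonizes with /o/ ([+round]) → [o]
/e/ harmonizes with /o/ ([+round]) → [ø]
/ɯ/ harmonizes with /o/ ([+round]) → [u]

[mobogøku]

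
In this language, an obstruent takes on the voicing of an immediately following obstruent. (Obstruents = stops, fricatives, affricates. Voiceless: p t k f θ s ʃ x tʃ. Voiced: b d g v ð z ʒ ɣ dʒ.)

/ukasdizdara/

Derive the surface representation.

[ukazdizdara]

/s/ before /d/ (voiced) → [z]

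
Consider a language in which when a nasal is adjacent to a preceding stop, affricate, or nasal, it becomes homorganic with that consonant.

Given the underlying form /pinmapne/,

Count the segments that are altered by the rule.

/m/ after /n/ (alveolar) → [n]
/n/ after /p/ (labial) → [m]
2 segments change.

2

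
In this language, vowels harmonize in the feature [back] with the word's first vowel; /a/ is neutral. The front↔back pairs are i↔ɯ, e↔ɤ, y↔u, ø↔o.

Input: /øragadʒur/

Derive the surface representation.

[øragadʒyr]

/u/ harmonizes with /ø/ ([-back]) → [y]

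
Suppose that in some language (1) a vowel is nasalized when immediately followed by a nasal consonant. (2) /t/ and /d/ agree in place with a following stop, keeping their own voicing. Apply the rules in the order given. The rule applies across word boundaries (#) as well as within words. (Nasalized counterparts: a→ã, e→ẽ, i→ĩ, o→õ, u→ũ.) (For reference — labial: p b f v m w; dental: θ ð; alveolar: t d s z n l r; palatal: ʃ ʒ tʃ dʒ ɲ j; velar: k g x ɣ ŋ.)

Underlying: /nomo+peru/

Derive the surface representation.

Rule 1: /o/ before nasal /m/ → [õ]
After rule 1: nõmo+peru
Rule 2: no segment meets the rule's conditions; no change.

[nõmo+peru]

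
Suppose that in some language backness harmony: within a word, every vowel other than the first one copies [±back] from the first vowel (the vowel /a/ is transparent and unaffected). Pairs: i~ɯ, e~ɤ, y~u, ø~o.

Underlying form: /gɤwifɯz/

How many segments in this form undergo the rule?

/i/ harmonizes with /ɤ/ ([+back]) → [ɯ]
1 segment changes.

1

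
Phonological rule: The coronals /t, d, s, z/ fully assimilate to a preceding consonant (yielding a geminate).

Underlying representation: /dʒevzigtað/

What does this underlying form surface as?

[dʒevviggað]

/z/ after /v/ → [v] (total assimilation)
/t/ after /g/ → [g] (total assimilation)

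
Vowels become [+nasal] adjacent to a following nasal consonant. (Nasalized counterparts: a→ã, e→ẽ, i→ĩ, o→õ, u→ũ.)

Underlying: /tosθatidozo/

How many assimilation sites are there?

No segment meets the rule's conditions.

0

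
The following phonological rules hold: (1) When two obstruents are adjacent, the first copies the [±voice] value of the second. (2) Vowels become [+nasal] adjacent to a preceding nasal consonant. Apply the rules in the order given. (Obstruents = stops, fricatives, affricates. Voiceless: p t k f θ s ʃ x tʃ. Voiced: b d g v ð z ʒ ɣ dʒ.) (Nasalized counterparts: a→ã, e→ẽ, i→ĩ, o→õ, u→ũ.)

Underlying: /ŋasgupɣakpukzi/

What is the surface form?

[ŋãzgubɣakpugzi]

Rule 1: /s/ before /g/ (voiced) → [z]
Rule 1: /p/ before /ɣ/ (voiced) → [b]
Rule 1: /k/ before /z/ (voiced) → [g]
After rule 1: ŋazgubɣakpugzi
Rule 2: /a/ after nasal /ŋ/ → [ã]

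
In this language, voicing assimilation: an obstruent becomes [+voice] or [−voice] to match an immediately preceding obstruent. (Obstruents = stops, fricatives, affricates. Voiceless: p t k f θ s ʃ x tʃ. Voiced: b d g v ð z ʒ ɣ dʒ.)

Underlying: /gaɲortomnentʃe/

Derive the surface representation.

no segment meets the rule's conditions; no change.

[gaɲortomnentʃe]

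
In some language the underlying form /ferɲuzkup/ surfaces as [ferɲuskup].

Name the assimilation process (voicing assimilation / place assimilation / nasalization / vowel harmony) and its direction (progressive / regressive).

voicing assimilation, regressive

/z/→[s].
Each target copies a feature from the following segment, so the direction is regressive.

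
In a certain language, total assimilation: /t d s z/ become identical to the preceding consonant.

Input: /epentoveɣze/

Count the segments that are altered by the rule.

2

/t/ after /n/ → [n] (total assimilation)
/z/ after /ɣ/ → [ɣ] (total assimilation)
2 segments change.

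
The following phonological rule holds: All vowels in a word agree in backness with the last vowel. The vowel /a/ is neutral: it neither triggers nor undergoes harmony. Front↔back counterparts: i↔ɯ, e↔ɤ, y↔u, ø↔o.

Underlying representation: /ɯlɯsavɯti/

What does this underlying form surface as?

[ilisaviti]

/ɯ/ harmonizes with /i/ ([-back]) → [i]
/ɯ/ harmonizes with /i/ ([-back]) → [i]
/ɯ/ harmonizes with /i/ ([-back]) → [i]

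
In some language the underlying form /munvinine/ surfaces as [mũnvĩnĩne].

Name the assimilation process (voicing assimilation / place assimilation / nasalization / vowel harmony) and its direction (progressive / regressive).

/u/→[ũ] /i/→[ĩ] /i/→[ĩ].
Each target copies a feature from the following segment, so the direction is regressive.

nasalization, regressive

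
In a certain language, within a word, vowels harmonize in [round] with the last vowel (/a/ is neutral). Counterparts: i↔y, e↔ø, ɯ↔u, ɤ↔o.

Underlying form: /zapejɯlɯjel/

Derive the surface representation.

no segment meets the rule's conditions; no change.

[zapejɯlɯjel]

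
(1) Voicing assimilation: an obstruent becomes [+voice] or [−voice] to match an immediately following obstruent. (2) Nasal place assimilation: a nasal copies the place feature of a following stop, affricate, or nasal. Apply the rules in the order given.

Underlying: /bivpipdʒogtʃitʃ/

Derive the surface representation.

Rule 1: /v/ before /p/ (voiceless) → [f]
Rule 1: /p/ before /dʒ/ (voiced) → [b]
Rule 1: /g/ before /tʃ/ (voiceless) → [k]
After rule 1: bifpibdʒoktʃitʃ
Rule 2: no segment meets the rule's conditions; no change.

[bifpibdʒoktʃitʃ]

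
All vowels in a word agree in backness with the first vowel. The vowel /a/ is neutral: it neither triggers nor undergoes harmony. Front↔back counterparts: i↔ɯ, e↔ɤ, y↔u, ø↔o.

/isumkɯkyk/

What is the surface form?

/u/ harmonizes with /i/ ([-back]) → [y]
/ɯ/ harmonizes with /i/ ([-back]) → [i]

[isymkikyk]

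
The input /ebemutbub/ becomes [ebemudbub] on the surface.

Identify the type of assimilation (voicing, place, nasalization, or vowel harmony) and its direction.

voicing assimilation, regressive

/t/→[d].
Each target copies a feature from the following segment, so the direction is regressive.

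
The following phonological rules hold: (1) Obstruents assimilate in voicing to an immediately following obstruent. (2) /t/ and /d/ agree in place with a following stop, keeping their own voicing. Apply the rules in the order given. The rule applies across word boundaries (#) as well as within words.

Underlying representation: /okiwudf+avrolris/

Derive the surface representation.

[okiwutf+avrolris]

Rule 1: /d/ before /f/ (voiceless) → [t]
After rule 1: okiwutf+avrolris
Rule 2: no segment meets the rule's conditions; no change.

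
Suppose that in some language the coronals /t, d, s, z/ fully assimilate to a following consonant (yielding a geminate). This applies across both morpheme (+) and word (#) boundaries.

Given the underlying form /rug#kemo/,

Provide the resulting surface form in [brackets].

[rug#kemo]

no segment meets the rule's conditions; no change.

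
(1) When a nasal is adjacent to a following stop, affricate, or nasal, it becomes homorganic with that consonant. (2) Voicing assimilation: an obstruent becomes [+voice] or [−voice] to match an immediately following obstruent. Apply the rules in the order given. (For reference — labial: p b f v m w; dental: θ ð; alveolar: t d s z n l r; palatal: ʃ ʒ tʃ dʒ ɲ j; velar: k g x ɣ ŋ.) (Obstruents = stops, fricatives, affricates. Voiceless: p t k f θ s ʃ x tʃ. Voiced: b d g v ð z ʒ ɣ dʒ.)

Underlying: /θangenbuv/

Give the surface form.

Rule 1: /n/ before /g/ (velar) → [ŋ]
Rule 1: /n/ before /b/ (labial) → [m]
After rule 1: θaŋgembuv
Rule 2: no segment meets the rule's conditions; no change.

[θaŋgembuv]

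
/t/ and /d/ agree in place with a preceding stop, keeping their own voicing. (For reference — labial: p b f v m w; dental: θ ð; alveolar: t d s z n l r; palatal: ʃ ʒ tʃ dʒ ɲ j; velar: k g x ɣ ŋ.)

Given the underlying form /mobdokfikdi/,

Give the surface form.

[mobbokfikgi]

/d/ after /b/ (labial) → [b]
/d/ after /k/ (velar) → [g]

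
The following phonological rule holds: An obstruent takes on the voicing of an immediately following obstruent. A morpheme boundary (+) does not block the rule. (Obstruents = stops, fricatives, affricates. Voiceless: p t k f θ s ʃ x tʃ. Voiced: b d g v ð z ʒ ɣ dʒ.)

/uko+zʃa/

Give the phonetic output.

[uko+sʃa]

/z/ before /ʃ/ (voiceless) → [s]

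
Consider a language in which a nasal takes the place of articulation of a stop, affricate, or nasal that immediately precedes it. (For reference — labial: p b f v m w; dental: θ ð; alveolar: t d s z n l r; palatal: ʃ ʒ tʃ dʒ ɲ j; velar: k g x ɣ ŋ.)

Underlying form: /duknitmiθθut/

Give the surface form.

/n/ after /k/ (velar) → [ŋ]
/m/ after /t/ (alveolar) → [n]

[dukŋitniθθut]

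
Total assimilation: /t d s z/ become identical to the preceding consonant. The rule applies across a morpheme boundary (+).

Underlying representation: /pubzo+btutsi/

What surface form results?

[pubbo+bbutti]

/z/ after /b/ → [b] (total assimilation)
/t/ after /b/ → [b] (total assimilation)
/s/ after /t/ → [t] (total assimilation)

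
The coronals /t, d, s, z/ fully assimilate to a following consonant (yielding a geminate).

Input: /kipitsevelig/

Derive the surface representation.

/t/ before /s/ → [s] (total assimilation)

[kipissevelig]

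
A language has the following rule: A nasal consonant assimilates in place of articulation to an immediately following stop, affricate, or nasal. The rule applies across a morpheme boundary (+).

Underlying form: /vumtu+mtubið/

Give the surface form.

[vuntu+ntubið]

/m/ before /t/ (alveolar) → [n]
/m/ before /t/ (alveolar) → [n]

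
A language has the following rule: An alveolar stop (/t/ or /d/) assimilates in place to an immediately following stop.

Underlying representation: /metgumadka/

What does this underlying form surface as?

/t/ before /g/ (velar) → [k]
/d/ before /k/ (velar) → [g]

[mekgumagka]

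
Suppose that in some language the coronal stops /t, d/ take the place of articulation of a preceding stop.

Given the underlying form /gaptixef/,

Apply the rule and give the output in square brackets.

[gappixef]

/t/ after /p/ (labial) → [p]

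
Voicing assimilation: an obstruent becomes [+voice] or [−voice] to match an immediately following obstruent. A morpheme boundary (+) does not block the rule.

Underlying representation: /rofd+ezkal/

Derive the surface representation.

[rovd+eskal]

/f/ before /d/ (voiced) → [v]
/z/ before /k/ (voiceless) → [s]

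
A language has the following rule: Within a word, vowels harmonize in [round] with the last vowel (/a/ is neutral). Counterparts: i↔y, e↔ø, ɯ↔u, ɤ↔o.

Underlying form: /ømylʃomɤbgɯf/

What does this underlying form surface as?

[emilʃɤmɤbgɯf]

/ø/ harmonizes with /ɯ/ ([-round]) → [e]
/y/ harmonizes with /ɯ/ ([-round]) → [i]
/o/ harmonizes with /ɯ/ ([-round]) → [ɤ]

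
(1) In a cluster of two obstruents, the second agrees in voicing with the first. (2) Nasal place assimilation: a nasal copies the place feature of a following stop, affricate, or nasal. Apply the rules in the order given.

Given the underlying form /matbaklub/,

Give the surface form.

[matpaklub]

Rule 1: /b/ after /t/ (voiceless) → [p]
After rule 1: matpaklub
Rule 2: no segment meets the rule's conditions; no change.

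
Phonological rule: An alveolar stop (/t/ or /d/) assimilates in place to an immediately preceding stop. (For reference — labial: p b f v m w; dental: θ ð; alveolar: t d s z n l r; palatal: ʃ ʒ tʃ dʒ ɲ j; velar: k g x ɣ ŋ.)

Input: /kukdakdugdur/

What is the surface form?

/d/ after /k/ (velar) → [g]
/d/ after /k/ (velar) → [g]
/d/ after /g/ (velar) → [g]

[kukgakguggur]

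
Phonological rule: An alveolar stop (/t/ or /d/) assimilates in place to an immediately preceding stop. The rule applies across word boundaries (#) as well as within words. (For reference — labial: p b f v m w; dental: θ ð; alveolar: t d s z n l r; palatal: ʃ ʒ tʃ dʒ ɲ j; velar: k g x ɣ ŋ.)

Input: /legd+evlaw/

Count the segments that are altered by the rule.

1

/d/ after /g/ (velar) → [g]
1 segment changes.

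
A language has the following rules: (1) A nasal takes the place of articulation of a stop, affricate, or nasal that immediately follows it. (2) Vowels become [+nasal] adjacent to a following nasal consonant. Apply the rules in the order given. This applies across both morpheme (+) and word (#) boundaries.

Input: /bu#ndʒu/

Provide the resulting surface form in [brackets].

Rule 1: /n/ before /dʒ/ (palatal) → [ɲ]
After rule 1: bu#ɲdʒu
Rule 2: /u/ before nasal /ɲ/ → [ũ]

[bũ#ɲdʒu]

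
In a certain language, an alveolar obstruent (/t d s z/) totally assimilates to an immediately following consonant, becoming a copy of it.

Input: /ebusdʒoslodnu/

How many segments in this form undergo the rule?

3

/s/ before /dʒ/ → [dʒ] (total assimilation)
/s/ before /l/ → [l] (total assimilation)
/d/ before /n/ → [n] (total assimilation)
3 segments change.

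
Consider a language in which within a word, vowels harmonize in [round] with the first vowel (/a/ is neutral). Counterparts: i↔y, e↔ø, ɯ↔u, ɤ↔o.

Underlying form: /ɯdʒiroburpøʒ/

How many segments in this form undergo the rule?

/o/ harmonizes with /ɯ/ ([-round]) → [ɤ]
/u/ harmonizes with /ɯ/ ([-round]) → [ɯ]
/ø/ harmonizes with /ɯ/ ([-round]) → [e]
3 segments change.

3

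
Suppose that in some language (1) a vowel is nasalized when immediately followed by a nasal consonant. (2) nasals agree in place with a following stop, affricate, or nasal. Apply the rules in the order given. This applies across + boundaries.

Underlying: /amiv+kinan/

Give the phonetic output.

Rule 1: /a/ before nasal /m/ → [ã]
Rule 1: /i/ before nasal /n/ → [ĩ]
Rule 1: /a/ before nasal /n/ → [ã]
After rule 1: ãmiv+kĩnãn
Rule 2: no segment meets the rule's conditions; no change.

[ãmiv+kĩnãn]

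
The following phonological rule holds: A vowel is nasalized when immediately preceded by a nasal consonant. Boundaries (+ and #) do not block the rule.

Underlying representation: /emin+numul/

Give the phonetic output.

/i/ after nasal /m/ → [ĩ]
/u/ after nasal /n/ → [ũ]
/u/ after nasal /m/ → [ũ]

[emĩn+nũmũl]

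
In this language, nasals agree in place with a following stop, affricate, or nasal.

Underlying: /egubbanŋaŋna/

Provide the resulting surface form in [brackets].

/n/ before /ŋ/ (velar) → [ŋ]
/ŋ/ before /n/ (alveolar) → [n]

[egubbaŋŋanna]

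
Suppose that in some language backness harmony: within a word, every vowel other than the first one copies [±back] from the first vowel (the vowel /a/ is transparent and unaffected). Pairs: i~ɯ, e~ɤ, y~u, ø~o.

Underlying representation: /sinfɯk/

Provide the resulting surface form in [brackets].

/ɯ/ harmonizes with /i/ ([-back]) → [i]

[sinfik]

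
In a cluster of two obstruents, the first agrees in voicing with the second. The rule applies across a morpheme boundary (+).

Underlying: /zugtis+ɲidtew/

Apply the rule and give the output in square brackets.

[zuktis+ɲittew]

/g/ before /t/ (voiceless) → [k]
/d/ before /t/ (voiceless) → [t]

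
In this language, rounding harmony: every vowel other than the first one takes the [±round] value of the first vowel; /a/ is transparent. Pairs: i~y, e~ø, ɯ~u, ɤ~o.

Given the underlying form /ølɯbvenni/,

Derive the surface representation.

/ɯ/ harmonizes with /ø/ ([+round]) → [u]
/e/ harmonizes with /ø/ ([+round]) → [ø]
/i/ harmonizes with /ø/ ([+round]) → [y]

[ølubvønny]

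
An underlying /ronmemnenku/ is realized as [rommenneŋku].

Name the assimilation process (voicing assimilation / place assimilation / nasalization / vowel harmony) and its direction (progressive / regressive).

place assimilation, regressive

/n/→[m] /m/→[n] /n/→[ŋ].
Each target copies a feature from the following segment, so the direction is regressive.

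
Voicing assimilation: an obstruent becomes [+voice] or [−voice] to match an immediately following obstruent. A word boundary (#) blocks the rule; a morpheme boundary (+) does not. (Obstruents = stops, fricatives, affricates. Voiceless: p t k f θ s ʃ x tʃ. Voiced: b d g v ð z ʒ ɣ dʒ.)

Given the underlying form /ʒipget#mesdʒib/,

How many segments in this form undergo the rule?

2

/p/ before /g/ (voiced) → [b]
/s/ before /dʒ/ (voiced) → [z]
2 segments change.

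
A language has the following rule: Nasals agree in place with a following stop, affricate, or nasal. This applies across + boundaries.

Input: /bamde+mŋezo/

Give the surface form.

[bande+ŋŋezo]

/m/ before /d/ (alveolar) → [n]
/m/ before /ŋ/ (velar) → [ŋ]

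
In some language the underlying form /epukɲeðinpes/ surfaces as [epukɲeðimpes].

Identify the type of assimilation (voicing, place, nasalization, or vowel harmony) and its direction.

/n/→[m].
Each target copies a feature from the following segment, so the direction is regressive.

place assimilation, regressive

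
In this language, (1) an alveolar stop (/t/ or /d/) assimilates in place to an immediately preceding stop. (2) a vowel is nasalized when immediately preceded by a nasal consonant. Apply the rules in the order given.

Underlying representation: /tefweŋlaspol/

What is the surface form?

Rule 1: no segment meets the rule's conditions; no change.
After rule 1: tefweŋlaspol
Rule 2: no segment meets the rule's conditions; no change.

[tefweŋlaspol]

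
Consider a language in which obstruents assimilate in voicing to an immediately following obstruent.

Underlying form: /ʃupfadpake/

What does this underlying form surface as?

/d/ before /p/ (voiceless) → [t]

[ʃupfatpake]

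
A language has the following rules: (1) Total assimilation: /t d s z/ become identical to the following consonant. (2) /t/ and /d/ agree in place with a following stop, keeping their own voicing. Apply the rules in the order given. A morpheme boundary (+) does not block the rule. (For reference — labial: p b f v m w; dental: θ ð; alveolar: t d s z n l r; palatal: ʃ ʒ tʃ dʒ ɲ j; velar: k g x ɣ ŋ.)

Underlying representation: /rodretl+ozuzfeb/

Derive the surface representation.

[rorrell+ozuffeb]

Rule 1: /d/ before /r/ → [r] (total assimilation)
Rule 1: /t/ before /l/ → [l] (total assimilation)
Rule 1: /z/ before /f/ → [f] (total assimilation)
After rule 1: rorrell+ozuffeb
Rule 2: no segment meets the rule's conditions; no change.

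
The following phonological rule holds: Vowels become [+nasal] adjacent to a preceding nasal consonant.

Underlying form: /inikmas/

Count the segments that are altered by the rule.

2

/i/ after nasal /n/ → [ĩ]
/a/ after nasal /m/ → [ã]
2 segments change.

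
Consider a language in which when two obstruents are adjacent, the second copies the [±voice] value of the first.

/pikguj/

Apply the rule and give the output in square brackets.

/g/ after /k/ (voiceless) → [k]

[pikkuj]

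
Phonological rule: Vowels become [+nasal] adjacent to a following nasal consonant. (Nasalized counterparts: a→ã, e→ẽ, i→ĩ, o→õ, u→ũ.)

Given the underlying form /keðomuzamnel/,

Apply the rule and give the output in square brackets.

/o/ before nasal /m/ → [õ]
/a/ before nasal /m/ → [ã]

[keðõmuzãmnel]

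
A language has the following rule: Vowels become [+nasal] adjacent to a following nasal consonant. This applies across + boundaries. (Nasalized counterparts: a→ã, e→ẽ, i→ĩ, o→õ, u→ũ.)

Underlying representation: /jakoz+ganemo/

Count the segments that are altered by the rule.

/a/ before nasal /n/ → [ã]
/e/ before nasal /m/ → [ẽ]
2 segments change.

2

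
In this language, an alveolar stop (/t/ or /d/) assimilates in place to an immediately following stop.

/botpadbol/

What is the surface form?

/t/ before /p/ (labial) → [p]
/d/ before /b/ (labial) → [b]

[boppabbol]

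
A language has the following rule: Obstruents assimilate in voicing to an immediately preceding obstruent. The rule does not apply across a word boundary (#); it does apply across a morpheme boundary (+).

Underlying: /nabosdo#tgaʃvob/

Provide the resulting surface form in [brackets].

[nabosto#tkaʃfob]

/d/ after /s/ (voiceless) → [t]
/g/ after /t/ (voiceless) → [k]
/v/ after /ʃ/ (voiceless) → [f]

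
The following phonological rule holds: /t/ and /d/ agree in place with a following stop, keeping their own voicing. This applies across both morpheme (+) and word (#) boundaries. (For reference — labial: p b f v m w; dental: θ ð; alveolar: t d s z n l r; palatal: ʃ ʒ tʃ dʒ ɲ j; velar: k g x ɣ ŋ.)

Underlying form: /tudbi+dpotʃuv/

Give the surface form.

[tubbi+bpotʃuv]

/d/ before /b/ (labial) → [b]
/d/ before /p/ (labial) → [b]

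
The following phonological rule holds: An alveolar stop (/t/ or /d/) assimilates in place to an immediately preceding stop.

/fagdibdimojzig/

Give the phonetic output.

[faggibbimojzig]

/d/ after /g/ (velar) → [g]
/d/ after /b/ (labial) → [b]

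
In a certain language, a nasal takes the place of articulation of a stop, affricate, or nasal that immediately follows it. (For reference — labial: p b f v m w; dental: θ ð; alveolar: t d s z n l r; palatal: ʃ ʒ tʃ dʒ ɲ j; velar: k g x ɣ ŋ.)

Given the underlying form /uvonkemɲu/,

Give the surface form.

/n/ before /k/ (velar) → [ŋ]
/m/ before /ɲ/ (palatal) → [ɲ]

[uvoŋkeɲɲu]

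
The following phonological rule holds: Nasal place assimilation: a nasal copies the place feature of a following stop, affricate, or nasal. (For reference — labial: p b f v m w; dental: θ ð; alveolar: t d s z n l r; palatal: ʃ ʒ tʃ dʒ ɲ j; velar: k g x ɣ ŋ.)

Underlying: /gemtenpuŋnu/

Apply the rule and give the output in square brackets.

[gentempunnu]

/m/ before /t/ (alveolar) → [n]
/n/ before /p/ (labial) → [m]
/ŋ/ before /n/ (alveolar) → [n]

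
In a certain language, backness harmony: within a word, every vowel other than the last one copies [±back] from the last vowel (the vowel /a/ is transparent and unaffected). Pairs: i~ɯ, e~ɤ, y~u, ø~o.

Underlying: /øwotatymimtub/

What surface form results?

/ø/ harmonizes with /u/ ([+back]) → [o]
/y/ harmonizes with /u/ ([+back]) → [u]
/i/ harmonizes with /u/ ([+back]) → [ɯ]

[owotatumɯmtub]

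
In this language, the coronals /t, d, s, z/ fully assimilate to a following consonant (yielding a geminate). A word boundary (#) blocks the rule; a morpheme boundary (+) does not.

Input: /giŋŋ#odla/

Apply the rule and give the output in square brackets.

/d/ before /l/ → [l] (total assimilation)

[giŋŋ#olla]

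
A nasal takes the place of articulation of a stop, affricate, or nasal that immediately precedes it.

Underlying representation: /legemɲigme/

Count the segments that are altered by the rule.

/ɲ/ after /m/ (labial) → [m]
/m/ after /g/ (velar) → [ŋ]
2 segments change.

2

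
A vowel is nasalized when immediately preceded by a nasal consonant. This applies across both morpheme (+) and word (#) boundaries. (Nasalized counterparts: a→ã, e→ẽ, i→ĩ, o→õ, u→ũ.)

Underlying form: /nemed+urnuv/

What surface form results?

[nẽmẽd+urnũv]

/e/ after nasal /n/ → [ẽ]
/e/ after nasal /m/ → [ẽ]
/u/ after nasal /n/ → [ũ]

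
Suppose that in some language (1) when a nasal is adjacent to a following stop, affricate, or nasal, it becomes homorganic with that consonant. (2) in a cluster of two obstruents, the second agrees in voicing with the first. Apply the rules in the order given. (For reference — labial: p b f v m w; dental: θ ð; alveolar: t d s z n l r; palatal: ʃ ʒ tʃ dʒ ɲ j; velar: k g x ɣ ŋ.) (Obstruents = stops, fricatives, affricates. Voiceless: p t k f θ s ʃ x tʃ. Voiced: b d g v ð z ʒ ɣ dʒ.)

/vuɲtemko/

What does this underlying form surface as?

[vunteŋko]

Rule 1: /ɲ/ before /t/ (alveolar) → [n]
Rule 1: /m/ before /k/ (velar) → [ŋ]
After rule 1: vunteŋko
Rule 2: no segment meets the rule's conditions; no change.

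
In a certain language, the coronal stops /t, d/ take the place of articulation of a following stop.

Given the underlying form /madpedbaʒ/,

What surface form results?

[mabpebbaʒ]

/d/ before /p/ (labial) → [b]
/d/ before /b/ (labial) → [b]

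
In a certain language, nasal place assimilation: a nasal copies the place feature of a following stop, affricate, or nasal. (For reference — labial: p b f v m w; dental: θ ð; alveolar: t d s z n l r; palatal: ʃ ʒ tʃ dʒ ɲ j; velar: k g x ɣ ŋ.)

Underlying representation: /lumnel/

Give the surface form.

/m/ before /n/ (alveolar) → [n]

[lunnel]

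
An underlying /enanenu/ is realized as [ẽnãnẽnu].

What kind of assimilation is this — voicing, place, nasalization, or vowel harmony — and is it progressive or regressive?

/e/→[ẽ] /a/→[ã] /e/→[ẽ].
Each target copies a feature from the following segment, so the direction is regressive.

nasalization, regressive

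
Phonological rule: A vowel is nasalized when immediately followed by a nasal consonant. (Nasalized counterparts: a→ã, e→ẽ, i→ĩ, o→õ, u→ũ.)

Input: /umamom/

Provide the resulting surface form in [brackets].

/u/ before nasal /m/ → [ũ]
/a/ before nasal /m/ → [ã]
/o/ before nasal /m/ → [õ]

[ũmãmõm]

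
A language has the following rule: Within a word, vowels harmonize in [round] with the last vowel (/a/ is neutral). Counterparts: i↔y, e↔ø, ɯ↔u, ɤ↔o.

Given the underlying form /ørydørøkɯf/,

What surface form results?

[eriderekɯf]

/ø/ harmonizes with /ɯ/ ([-round]) → [e]
/y/ harmonizes with /ɯ/ ([-round]) → [i]
/ø/ harmonizes with /ɯ/ ([-round]) → [e]
/ø/ harmonizes with /ɯ/ ([-round]) → [e]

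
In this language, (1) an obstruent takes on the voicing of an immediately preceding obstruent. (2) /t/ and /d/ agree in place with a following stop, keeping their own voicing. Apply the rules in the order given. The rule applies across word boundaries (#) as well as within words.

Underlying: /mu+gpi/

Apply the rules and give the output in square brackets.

Rule 1: /p/ after /g/ (voiced) → [b]
After rule 1: mu+gbi
Rule 2: no segment meets the rule's conditions; no change.

[mu+gbi]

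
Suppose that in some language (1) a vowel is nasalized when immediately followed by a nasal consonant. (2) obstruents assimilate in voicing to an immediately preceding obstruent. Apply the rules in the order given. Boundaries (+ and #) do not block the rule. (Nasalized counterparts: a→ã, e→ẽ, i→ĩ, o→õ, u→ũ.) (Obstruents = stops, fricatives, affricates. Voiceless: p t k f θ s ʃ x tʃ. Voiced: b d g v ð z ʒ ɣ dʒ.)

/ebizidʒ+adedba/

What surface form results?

Rule 1: no segment meets the rule's conditions; no change.
After rule 1: ebizidʒ+adedba
Rule 2: no segment meets the rule's conditions; no change.

[ebizidʒ+adedba]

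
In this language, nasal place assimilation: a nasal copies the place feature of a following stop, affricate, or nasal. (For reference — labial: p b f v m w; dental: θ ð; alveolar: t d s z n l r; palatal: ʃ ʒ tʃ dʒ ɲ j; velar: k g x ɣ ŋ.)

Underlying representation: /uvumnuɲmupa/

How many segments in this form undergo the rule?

/m/ before /n/ (alveolar) → [n]
/ɲ/ before /m/ (labial) → [m]
2 segments change.

2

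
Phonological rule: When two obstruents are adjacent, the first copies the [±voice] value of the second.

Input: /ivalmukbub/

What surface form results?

[ivalmugbub]

/k/ before /b/ (voiced) → [g]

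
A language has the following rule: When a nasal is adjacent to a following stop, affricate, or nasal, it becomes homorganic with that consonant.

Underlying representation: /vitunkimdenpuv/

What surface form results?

[vituŋkindempuv]

/n/ before /k/ (velar) → [ŋ]
/m/ before /d/ (alveolar) → [n]
/n/ before /p/ (labial) → [m]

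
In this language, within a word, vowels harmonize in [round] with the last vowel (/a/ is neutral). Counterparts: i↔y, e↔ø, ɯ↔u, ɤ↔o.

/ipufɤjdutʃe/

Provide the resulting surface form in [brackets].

[ipɯfɤjdɯtʃe]

/u/ harmonizes with /e/ ([-round]) → [ɯ]
/u/ harmonizes with /e/ ([-round]) → [ɯ]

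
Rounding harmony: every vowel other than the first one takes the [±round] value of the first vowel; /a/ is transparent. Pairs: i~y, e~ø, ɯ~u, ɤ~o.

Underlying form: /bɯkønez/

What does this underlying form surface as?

[bɯkenez]

/ø/ harmonizes with /ɯ/ ([-round]) → [e]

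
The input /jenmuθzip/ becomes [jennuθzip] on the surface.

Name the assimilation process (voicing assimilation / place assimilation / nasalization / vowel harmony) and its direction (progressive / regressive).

place assimilation, progressive

/m/→[n].
Each target copies a feature from the preceding segment, so the direction is progressive.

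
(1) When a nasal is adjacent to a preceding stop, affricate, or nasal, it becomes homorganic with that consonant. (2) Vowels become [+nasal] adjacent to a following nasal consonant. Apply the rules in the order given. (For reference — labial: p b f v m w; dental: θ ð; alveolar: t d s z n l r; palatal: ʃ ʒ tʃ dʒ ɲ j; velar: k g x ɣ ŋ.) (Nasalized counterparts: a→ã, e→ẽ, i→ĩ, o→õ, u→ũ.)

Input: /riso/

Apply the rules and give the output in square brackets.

Rule 1: no segment meets the rule's conditions; no change.
After rule 1: riso
Rule 2: no segment meets the rule's conditions; no change.

[riso]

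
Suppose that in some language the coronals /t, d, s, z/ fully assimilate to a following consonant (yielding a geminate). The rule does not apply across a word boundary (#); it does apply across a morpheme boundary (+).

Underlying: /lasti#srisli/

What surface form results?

/s/ before /t/ → [t] (total assimilation)
/s/ before /r/ → [r] (total assimilation)
/s/ before /l/ → [l] (total assimilation)

[latti#rrilli]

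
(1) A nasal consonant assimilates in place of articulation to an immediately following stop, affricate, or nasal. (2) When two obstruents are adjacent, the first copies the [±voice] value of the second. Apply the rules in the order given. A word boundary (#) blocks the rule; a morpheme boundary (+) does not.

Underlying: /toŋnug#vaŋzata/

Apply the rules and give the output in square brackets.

[tonnug#vaŋzata]

Rule 1: /ŋ/ before /n/ (alveolar) → [n]
After rule 1: tonnug#vaŋzata
Rule 2: no segment meets the rule's conditions; no change.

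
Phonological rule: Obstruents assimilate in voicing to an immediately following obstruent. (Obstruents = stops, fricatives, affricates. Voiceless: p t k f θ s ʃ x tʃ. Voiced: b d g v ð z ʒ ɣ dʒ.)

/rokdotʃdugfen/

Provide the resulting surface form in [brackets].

[rogdodʒdukfen]

/k/ before /d/ (voiced) → [g]
/tʃ/ before /d/ (voiced) → [dʒ]
/g/ before /f/ (voiceless) → [k]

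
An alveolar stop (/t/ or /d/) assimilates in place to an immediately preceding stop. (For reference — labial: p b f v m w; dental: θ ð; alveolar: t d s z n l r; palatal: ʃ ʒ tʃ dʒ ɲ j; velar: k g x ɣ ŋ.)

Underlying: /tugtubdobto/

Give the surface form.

/t/ after /g/ (velar) → [k]
/d/ after /b/ (labial) → [b]
/t/ after /b/ (labial) → [p]

[tugkubbobpo]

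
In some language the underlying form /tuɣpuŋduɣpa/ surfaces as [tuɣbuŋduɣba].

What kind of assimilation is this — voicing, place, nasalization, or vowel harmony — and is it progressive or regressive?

/p/→[b] /p/→[b].
Each target copies a feature from the preceding segment, so the direction is progressive.

voicing assimilation, progressive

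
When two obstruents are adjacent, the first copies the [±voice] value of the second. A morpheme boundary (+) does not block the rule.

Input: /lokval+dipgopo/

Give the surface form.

/k/ before /v/ (voiced) → [g]
/p/ before /g/ (voiced) → [b]

[logval+dibgopo]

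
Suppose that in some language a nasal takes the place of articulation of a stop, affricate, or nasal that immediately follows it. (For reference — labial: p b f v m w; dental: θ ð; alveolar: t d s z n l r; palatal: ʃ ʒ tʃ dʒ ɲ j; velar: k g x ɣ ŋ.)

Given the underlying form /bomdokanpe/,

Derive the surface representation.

/m/ before /d/ (alveolar) → [n]
/n/ before /p/ (labial) → [m]

[bondokampe]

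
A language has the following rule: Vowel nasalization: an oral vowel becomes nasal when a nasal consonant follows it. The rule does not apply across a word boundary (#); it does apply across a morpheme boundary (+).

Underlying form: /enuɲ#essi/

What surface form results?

[ẽnũɲ#essi]

/e/ before nasal /n/ → [ẽ]
/u/ before nasal /ɲ/ → [ũ]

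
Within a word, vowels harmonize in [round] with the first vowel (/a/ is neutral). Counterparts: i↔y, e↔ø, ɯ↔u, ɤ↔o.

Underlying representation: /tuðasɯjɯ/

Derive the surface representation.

/ɯ/ harmonizes with /u/ ([+round]) → [u]
/ɯ/ harmonizes with /u/ ([+round]) → [u]

[tuðasuju]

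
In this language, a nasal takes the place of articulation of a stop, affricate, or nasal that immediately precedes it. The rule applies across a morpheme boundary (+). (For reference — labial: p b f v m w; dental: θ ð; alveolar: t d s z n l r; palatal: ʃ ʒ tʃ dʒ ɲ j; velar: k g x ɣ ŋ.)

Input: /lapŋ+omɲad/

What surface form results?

/ŋ/ after /p/ (labial) → [m]
/ɲ/ after /m/ (labial) → [m]

[lapm+ommad]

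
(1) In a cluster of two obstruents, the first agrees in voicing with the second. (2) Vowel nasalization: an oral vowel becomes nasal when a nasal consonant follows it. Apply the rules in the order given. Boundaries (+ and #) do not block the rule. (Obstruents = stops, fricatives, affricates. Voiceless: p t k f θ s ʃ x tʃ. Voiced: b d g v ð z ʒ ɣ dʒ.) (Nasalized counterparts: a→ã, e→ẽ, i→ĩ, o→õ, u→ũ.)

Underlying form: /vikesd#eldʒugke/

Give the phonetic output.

Rule 1: /s/ before /d/ (voiced) → [z]
Rule 1: /g/ before /k/ (voiceless) → [k]
After rule 1: vikezd#eldʒukke
Rule 2: no segment meets the rule's conditions; no change.

[vikezd#eldʒukke]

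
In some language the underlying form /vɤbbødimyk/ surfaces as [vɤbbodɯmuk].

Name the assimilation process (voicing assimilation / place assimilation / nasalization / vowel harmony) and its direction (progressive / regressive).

vowel harmony, progressive

/ø/→[o] /i/→[ɯ] /y/→[u].
Vowels agree with the first vowel, so the harmony is progressive.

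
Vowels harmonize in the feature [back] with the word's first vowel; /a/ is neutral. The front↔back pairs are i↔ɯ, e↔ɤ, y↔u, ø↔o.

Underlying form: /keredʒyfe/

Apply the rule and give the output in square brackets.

no segment meets the rule's conditions; no change.

[keredʒyfe]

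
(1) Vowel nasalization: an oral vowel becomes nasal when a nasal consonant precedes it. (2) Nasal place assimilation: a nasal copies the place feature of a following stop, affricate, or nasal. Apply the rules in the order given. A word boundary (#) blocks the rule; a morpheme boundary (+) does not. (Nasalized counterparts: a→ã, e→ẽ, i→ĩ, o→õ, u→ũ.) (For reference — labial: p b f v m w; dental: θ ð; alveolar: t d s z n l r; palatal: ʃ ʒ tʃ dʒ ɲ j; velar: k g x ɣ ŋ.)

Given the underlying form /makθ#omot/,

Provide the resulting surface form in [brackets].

[mãkθ#omõt]

Rule 1: /a/ after nasal /m/ → [ã]
Rule 1: /o/ after nasal /m/ → [õ]
After rule 1: mãkθ#omõt
Rule 2: no segment meets the rule's conditions; no change.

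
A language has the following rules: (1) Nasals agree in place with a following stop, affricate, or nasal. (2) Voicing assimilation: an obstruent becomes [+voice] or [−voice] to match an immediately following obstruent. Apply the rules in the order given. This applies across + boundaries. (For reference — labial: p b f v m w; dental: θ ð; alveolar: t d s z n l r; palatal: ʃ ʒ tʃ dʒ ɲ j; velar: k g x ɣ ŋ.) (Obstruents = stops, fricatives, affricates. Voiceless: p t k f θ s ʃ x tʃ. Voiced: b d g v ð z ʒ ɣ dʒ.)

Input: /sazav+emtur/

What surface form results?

[sazav+entur]

Rule 1: /m/ before /t/ (alveolar) → [n]
After rule 1: sazav+entur
Rule 2: no segment meets the rule's conditions; no change.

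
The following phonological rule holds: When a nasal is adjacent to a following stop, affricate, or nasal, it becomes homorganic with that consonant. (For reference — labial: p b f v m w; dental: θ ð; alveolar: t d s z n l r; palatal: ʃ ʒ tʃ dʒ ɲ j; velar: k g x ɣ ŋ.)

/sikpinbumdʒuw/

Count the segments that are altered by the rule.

/n/ before /b/ (labial) → [m]
/m/ before /dʒ/ (palatal) → [ɲ]
2 segments change.

2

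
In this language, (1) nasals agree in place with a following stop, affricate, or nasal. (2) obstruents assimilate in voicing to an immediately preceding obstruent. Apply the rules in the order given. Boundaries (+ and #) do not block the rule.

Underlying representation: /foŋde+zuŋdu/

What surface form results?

Rule 1: /ŋ/ before /d/ (alveolar) → [n]
Rule 1: /ŋ/ before /d/ (alveolar) → [n]
After rule 1: fonde+zundu
Rule 2: no segment meets the rule's conditions; no change.

[fonde+zundu]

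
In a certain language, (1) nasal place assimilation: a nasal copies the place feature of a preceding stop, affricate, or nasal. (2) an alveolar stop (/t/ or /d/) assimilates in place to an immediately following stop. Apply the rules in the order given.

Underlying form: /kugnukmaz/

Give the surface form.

[kugŋukŋaz]

Rule 1: /n/ after /g/ (velar) → [ŋ]
Rule 1: /m/ after /k/ (velar) → [ŋ]
After rule 1: kugŋukŋaz
Rule 2: no segment meets the rule's conditions; no change.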